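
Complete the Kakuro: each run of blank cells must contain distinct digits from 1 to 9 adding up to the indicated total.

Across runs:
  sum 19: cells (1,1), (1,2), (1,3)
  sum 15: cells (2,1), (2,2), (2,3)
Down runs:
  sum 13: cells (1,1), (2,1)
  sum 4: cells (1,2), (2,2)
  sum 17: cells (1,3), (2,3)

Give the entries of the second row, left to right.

4 in 2 cells must be {1,3}; 17 in 2 cells must be {8,9}.
The 19 across and the 4 down share only 3, so (1,2) = 3.
Given what's placed, (1,3) must be 9 to fit the 19 across and 17 down.
(2,2) = 4 − 3 = 1 completes the 4 down.
(2,3) = 17 − 9 = 8 completes the 17 down.
(1,1) = 19 − 12 = 7 completes the 19 across.
(2,1) = 15 − 9 = 6 completes the 15 across.

6 1 8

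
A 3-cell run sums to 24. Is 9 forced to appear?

The only way to make 24 from 3 distinct digits is {7,8,9}, which contains 9.

Yes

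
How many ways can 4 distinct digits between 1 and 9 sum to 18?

4 distinct digits from 1–9 sum between 10 and 30.

11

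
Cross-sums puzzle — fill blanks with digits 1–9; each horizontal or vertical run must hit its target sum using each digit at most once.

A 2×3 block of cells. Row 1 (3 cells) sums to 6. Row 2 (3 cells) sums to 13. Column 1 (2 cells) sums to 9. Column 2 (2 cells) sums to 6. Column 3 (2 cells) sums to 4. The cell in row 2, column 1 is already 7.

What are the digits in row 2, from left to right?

6 in 3 cells must be {1,2,3}; 4 in 2 cells must be {1,3}.
(1,1) = 9 − 7 = 2 completes the 9 down.
Given what's placed, (1,2) must be 1 to fit the 6 across and 6 down.
(1,3) = 6 − 3 = 3 completes the 6 across.
(2,2) = 6 − 1 = 5 completes the 6 down.
(2,3) = 13 − 12 = 1 completes the 13 across.

7 5 1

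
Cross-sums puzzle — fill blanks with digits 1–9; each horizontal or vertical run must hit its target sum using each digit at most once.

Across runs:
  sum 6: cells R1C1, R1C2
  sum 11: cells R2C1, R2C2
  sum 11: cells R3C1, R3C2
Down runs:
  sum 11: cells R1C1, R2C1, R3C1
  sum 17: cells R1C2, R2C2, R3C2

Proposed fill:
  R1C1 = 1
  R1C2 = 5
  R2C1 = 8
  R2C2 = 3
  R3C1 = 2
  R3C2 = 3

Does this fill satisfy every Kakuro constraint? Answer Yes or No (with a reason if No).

No — the down run R1C2–R3C2 sums to 11, not 17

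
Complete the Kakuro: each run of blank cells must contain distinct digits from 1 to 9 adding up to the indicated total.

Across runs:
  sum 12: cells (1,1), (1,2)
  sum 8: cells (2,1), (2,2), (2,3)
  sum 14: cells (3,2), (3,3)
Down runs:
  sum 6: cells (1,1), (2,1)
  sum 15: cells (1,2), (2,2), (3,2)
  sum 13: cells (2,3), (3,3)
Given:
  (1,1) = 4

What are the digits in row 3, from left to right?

6 8

(1,2) = 12 − 4 = 8 completes the 12 across.
(2,1) = 6 − 4 = 2 completes the 6 down.
Given what's placed, (2,3) must be 5 to fit the 8 across and 13 down.
(3,3) = 13 − 5 = 8 completes the 13 down.
(2,2) = 8 − 7 = 1 completes the 8 across.
(3,2) = 14 − 8 = 6 completes the 14 across.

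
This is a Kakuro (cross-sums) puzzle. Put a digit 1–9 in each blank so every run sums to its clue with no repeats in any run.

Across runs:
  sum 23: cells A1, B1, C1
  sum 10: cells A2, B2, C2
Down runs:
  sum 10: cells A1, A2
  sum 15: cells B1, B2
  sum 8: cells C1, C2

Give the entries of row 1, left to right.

9 8 6

23 in 3 cells must be {6,8,9}.
The 23 across and the 8 down share only 6, so C1 = 6.
C2 = 8 − 6 = 2 completes the 8 down.
Given what's placed, B2 must be 7 to fit the 10 across and 15 down.
B1 = 15 − 7 = 8 completes the 15 down.
A2 = 10 − 9 = 1 completes the 10 across.
A1 = 23 − 14 = 9 completes the 23 across.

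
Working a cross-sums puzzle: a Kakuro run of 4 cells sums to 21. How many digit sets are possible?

4 distinct digits from 1–9 sum between 10 and 30.

11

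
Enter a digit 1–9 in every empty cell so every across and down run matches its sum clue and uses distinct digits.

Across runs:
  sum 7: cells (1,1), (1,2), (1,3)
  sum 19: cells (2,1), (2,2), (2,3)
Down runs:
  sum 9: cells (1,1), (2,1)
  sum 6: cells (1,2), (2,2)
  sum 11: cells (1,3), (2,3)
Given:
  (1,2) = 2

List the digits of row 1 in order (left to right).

1 2 4

7 in 3 cells must be {1,2,4}.
Given what's placed, (1,3) must be 4 to fit the 7 across and 11 down.
(2,2) = 6 − 2 = 4 completes the 6 down.
(2,3) = 11 − 4 = 7 completes the 11 down.
(1,1) = 7 − 6 = 1 completes the 7 across.
(2,1) = 19 − 11 = 8 completes the 19 across.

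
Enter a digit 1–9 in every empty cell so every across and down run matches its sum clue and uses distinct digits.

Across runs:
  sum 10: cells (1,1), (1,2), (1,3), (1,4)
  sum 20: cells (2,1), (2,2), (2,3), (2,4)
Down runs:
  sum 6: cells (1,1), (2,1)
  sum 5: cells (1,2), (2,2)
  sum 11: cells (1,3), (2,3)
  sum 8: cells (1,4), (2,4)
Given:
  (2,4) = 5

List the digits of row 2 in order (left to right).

2 4 9 5

10 in 4 cells must be {1,2,3,4}.
(1,4) = 8 − 5 = 3 completes the 8 down.
Nothing is forced directly, so branch on (1,3), whose candidates are 2 or 4. If (1,3) = 4: that forces (2,3) = 7, (2,1) = 2, after which (2,2) would have to be in {6} for the 20 across but in {1,2,3,4} for the 5 down — contradiction. So (1,3) = 2.
(2,3) = 11 − 2 = 9 completes the 11 down.
Nothing is forced directly, so branch on (2,1), whose candidates are 2 or 4. If (2,1) = 4: then (1,1) would have to be in {1,4} for the 10 across but in {2} for the 6 down — contradiction. So (2,1) = 2.
(1,1) = 6 − 2 = 4 completes the 6 down.
(1,2) = 10 − 9 = 1 completes the 10 across.
(2,2) = 20 − 16 = 4 completes the 20 across.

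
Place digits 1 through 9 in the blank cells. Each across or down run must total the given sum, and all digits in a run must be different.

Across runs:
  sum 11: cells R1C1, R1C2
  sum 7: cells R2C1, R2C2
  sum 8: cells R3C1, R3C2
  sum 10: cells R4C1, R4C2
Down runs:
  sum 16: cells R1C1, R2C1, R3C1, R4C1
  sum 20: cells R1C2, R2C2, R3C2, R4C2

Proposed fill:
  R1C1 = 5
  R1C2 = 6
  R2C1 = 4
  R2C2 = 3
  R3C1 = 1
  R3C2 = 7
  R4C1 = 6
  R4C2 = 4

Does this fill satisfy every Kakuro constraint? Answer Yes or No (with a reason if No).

Across: 5+6=11; 4+3=7; 1+7=8; 6+4=10. Down: 5+4+1+6=16; 6+3+7+4=20. No digit repeats within any run.

Yes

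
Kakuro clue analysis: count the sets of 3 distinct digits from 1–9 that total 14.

8

3 distinct digits from 1–9 sum between 6 and 24.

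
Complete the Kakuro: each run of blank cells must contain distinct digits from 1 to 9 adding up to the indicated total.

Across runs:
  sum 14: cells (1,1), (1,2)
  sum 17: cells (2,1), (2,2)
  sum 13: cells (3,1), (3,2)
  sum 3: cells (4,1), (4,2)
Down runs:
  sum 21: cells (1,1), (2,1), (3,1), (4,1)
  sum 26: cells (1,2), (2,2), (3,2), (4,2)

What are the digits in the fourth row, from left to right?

1 2

17 in 2 cells must be {8,9}; 3 in 2 cells must be {1,2}.
Only 2 fits (4,2) under both its across sum 3 and down sum 26.
(4,1) = 3 − 2 = 1 completes the 3 across.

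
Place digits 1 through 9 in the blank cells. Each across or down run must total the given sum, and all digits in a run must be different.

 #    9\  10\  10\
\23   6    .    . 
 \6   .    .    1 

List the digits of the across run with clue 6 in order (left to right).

3 2 1

23 in 3 cells must be {6,8,9}; 6 in 3 cells must be {1,2,3}.
R1C3 = 10 − 1 = 9 completes the 10 down.
R2C1 = 9 − 6 = 3 completes the 9 down.
R2C2 = 6 − 4 = 2 completes the 6 across.
R1C2 = 23 − 15 = 8 completes the 23 across.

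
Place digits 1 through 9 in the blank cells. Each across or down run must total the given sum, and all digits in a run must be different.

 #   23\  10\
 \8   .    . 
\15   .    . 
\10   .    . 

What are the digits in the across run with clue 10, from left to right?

9 1

23 in 3 cells must be {6,8,9}.
The 8 across and the 23 down share only 6, so R1C1 = 6.
R1C2 = 8 − 6 = 2 completes the 8 across.
Given what's placed, R2C2 must be 7 to fit the 15 across and 10 down.
R3C2 = 10 − 9 = 1 completes the 10 down.
R2C1 = 15 − 7 = 8 completes the 15 across.
R3C1 = 10 − 1 = 9 completes the 10 across.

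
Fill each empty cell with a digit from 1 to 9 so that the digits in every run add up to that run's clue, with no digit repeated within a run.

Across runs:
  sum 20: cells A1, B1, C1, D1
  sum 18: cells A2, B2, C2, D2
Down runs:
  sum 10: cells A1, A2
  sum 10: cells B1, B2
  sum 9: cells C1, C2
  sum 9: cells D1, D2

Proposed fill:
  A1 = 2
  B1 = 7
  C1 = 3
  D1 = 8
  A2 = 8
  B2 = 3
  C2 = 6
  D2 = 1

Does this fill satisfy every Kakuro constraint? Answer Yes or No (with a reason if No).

Across: 2+7+3+8=20; 8+3+6+1=18. Down: 2+8=10; 7+3=10; 3+6=9; 8+1=9. No digit repeats within any run.

Yes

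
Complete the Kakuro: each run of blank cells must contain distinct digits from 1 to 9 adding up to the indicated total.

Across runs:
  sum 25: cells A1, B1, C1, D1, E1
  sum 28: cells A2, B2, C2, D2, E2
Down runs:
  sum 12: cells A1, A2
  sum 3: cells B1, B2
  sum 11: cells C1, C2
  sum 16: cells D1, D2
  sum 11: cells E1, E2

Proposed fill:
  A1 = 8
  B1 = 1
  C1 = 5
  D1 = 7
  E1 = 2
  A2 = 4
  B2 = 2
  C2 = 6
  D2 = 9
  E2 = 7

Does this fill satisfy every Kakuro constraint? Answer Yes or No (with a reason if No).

No — the across run A1–E1 sums to 23, not 25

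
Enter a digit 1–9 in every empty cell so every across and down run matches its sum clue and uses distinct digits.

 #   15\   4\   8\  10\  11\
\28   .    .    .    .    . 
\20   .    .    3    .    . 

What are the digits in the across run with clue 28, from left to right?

4 in 2 cells must be {1,3}.
R1C3 = 8 − 3 = 5 completes the 8 down.
R2C2 = 1: the only remaining digit allowed by both the 20 across and the 4 down.
R1C2 = 4 − 1 = 3 completes the 4 down.
Nothing is forced directly, so branch on R1C5, whose candidates are 4 or 7 or 9. If R1C5 = 4: that forces R2C5 = 7, after which R2C1 would have to be in {4,5} for the 20 across but in {6,7,8,9} for the 15 down — contradiction. If R1C5 = 7: that forces R1C1 = 9, R1C4 = 4, R2C1 = 6, after which R2C4 would have to be in {2,8} for the 20 across but in {6} for the 10 down — contradiction. So R1C5 = 9.
R1C1 = 7: the only remaining digit allowed by both the 28 across and the 15 down.
R1C4 = 28 − 24 = 4 completes the 28 across.

7 3 5 4 9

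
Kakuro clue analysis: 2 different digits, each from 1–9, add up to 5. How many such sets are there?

2

2 distinct digits from 1–9 sum between 3 and 17.
Enumerating: {1,4}, {2,3}.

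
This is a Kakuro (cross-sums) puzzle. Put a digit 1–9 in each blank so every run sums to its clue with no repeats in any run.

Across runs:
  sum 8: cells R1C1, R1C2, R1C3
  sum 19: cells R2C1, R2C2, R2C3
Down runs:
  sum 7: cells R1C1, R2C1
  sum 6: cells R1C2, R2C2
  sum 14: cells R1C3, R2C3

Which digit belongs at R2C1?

6

The 8 across and the 14 down share only 5, so R1C3 = 5.
R2C3 = 14 − 5 = 9 completes the 14 down.
Nothing is forced directly, so branch on R2C2, whose candidates are 2 or 4. If R2C2 = 2: then R1C2 would have to be in {1,2} for the 8 across but in {4} for the 6 down — contradiction. So R2C2 = 4.
R1C2 = 6 − 4 = 2 completes the 6 down.
R2C1 = 19 − 13 = 6 completes the 19 across.
R1C1 = 8 − 7 = 1 completes the 8 across.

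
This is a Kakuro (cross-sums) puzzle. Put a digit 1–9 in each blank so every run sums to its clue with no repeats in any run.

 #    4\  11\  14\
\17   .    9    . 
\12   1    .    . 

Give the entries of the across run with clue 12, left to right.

1 2 9

4 in 2 cells must be {1,3}.
R1C1 = 4 − 1 = 3 completes the 4 down.
R1C3 = 17 − 12 = 5 completes the 17 across.
R2C2 = 11 − 9 = 2 completes the 11 down.
R2C3 = 12 − 3 = 9 completes the 12 across.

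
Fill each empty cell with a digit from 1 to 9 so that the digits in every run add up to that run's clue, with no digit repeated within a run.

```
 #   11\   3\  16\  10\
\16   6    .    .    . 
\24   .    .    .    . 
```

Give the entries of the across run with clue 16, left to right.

6 1 7 2

3 in 2 cells must be {1,2}; 16 in 2 cells must be {7,9}.
R1C3 = 7: the only remaining digit allowed by both the 16 across and the 16 down.
R2C1 = 11 − 6 = 5 completes the 11 down.
Given what's placed, R2C2 must be 2 to fit the 24 across and 3 down.
R2C3 = 16 − 7 = 9 completes the 16 down.
R2C4 = 24 − 16 = 8 completes the 24 across.
R1C2 = 3 − 2 = 1 completes the 3 down.
R1C4 = 16 − 14 = 2 completes the 16 across.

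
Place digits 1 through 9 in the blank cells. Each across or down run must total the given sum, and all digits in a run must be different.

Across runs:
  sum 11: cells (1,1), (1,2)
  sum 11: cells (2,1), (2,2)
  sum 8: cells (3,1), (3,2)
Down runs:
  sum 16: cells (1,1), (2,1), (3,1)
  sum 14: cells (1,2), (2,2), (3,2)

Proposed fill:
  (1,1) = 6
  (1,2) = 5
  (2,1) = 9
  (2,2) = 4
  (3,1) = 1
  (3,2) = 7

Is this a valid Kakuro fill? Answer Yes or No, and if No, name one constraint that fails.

No — the down run (1,2)–(3,2) sums to 16, not 14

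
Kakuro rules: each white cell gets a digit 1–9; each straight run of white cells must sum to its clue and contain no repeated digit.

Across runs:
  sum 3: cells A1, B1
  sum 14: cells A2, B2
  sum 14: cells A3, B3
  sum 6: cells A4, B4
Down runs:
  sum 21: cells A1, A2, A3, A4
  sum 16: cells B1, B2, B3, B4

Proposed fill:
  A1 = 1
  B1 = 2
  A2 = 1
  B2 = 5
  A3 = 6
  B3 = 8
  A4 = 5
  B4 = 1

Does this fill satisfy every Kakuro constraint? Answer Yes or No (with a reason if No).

No — the down run A1–A4 sums to 13, not 21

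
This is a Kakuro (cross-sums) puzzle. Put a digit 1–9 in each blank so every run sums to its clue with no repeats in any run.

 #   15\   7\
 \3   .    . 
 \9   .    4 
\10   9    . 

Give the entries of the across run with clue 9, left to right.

3 in 2 cells must be {1,2}; 7 in 3 cells must be {1,2,4}.
R2C1 = 9 − 4 = 5 completes the 9 across.
R3C2 = 10 − 9 = 1 completes the 10 across.
R1C1 = 15 − 14 = 1 completes the 15 down.
R1C2 = 3 − 1 = 2 completes the 3 across.

5 4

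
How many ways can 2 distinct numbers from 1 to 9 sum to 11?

2 distinct digits from 1–9 sum between 3 and 17.
Enumerating: {2,9}, {3,8}, {4,7}, {5,6}.

4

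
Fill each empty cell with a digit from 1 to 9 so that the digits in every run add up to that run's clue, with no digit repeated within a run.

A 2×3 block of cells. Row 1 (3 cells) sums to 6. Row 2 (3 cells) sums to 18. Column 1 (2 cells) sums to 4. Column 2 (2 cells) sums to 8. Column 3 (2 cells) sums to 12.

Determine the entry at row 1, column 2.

2

6 in 3 cells must be {1,2,3}; 4 in 2 cells must be {1,3}.
The 6 across and the 12 down share only 3, so (1,3) = 3.
(2,3) = 12 − 3 = 9 completes the 12 down.
Given what's placed, (1,1) must be 1 to fit the 6 across and 4 down.
(1,2) = 6 − 4 = 2 completes the 6 across.
(2,1) = 4 − 1 = 3 completes the 4 down.
(2,2) = 18 − 12 = 6 completes the 18 across.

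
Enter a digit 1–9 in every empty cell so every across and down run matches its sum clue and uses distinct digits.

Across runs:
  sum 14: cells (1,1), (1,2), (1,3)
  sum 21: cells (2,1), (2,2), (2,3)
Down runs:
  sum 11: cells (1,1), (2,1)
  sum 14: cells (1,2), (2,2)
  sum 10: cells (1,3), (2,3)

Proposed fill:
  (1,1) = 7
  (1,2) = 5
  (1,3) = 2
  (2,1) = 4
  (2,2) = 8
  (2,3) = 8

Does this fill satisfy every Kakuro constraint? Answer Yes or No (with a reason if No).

No — the down run (1,2)–(2,2) sums to 13, not 14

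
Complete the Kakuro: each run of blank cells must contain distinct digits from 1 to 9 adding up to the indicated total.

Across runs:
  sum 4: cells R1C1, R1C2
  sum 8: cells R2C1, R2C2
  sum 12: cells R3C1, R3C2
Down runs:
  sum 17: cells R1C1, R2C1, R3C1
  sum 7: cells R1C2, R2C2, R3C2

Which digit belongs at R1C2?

1

4 in 2 cells must be {1,3}; 7 in 3 cells must be {1,2,4}.
The 4 across and the 7 down share only 1, so R1C2 = 1.
Given what's placed, R2C2 must be 2 to fit the 8 across and 7 down.
R3C2 = 7 − 3 = 4 completes the 7 down.
R1C1 = 4 − 1 = 3 completes the 4 across.
R2C1 = 8 − 2 = 6 completes the 8 across.
R3C1 = 12 − 4 = 8 completes the 12 across.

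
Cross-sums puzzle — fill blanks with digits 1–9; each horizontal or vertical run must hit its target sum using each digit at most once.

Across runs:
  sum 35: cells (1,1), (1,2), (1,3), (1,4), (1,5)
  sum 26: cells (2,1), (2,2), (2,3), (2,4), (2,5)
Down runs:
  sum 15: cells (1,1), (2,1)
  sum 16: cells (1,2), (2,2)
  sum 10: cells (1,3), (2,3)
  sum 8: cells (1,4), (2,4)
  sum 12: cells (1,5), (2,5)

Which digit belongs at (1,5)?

7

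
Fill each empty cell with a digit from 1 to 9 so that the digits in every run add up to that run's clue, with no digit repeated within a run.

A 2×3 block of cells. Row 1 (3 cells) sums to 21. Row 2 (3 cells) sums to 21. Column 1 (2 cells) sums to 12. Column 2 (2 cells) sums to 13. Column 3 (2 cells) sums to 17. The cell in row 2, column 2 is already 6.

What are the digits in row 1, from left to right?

17 in 2 cells must be {8,9}.
(1,2) = 13 − 6 = 7 completes the 13 down.
Given what's placed, (2,3) must be 8 to fit the 21 across and 17 down.
(1,3) = 17 − 8 = 9 completes the 17 down.
(2,1) = 21 − 14 = 7 completes the 21 across.
(1,1) = 21 − 16 = 5 completes the 21 across.

5 7 9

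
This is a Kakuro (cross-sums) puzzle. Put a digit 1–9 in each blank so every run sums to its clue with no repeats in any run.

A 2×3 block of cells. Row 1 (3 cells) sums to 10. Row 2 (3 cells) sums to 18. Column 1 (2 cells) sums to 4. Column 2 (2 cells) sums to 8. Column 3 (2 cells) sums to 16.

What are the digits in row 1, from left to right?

1, 2, 7

4 in 2 cells must be {1,3}; 16 in 2 cells must be {7,9}.
The 10 across and the 16 down share only 7, so (1,3) = 7.
(2,3) = 16 − 7 = 9 completes the 16 down.
Given what's placed, (1,1) must be 1 to fit the 10 across and 4 down.
(1,2) = 10 − 8 = 2 completes the 10 across.
(2,1) = 4 − 1 = 3 completes the 4 down.
(2,2) = 18 − 12 = 6 completes the 18 across.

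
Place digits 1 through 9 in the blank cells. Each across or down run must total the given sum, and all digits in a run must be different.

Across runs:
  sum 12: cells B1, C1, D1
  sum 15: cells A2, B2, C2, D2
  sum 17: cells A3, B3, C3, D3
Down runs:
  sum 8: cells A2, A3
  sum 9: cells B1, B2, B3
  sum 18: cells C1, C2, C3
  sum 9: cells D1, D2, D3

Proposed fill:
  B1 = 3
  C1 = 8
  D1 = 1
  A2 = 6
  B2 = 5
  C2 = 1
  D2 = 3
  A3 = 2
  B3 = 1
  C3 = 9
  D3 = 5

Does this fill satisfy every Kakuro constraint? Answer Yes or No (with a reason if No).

Across: 3+8+1=12; 6+5+1+3=15; 2+1+9+5=17. Down: 6+2=8; 3+5+1=9; 8+1+9=18; 1+3+5=9. No digit repeats within any run.

Yes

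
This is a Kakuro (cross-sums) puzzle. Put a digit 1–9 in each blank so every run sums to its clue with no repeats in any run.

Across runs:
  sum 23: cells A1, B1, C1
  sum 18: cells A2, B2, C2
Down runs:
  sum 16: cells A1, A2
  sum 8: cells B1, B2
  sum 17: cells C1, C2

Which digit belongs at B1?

23 in 3 cells must be {6,8,9}; 16 in 2 cells must be {7,9}; 17 in 2 cells must be {8,9}.
The 23 across and the 16 down share only 9, so A1 = 9.
Given what's placed, B1 must be 6 to fit the 23 across and 8 down.
C1 = 23 − 15 = 8 completes the 23 across.
A2 = 16 − 9 = 7 completes the 16 down.
B2 = 8 − 6 = 2 completes the 8 down.
C2 = 18 − 9 = 9 completes the 18 across.

6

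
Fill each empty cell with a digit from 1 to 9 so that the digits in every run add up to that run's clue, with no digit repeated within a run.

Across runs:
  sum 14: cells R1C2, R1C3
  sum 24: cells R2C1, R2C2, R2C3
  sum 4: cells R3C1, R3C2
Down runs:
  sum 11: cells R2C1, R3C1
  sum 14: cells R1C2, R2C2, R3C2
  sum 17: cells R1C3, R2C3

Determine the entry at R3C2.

24 in 3 cells must be {7,8,9}; 4 in 2 cells must be {1,3}; 17 in 2 cells must be {8,9}.
The 4 across and the 11 down share only 3, so R3C1 = 3.
R3C2 = 4 − 3 = 1 completes the 4 across.
R2C1 = 11 − 3 = 8 completes the 11 down.
R2C3 = 9: the only remaining digit allowed by both the 24 across and the 17 down.
R1C3 = 17 − 9 = 8 completes the 17 down.
R2C2 = 24 − 17 = 7 completes the 24 across.
R1C2 = 14 − 8 = 6 completes the 14 across.

1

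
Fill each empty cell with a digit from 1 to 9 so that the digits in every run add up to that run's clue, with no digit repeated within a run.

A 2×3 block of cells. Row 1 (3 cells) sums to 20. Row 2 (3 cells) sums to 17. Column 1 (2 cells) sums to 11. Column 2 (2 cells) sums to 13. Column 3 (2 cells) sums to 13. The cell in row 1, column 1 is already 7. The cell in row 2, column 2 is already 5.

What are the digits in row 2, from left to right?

4, 5, 8

(1,2) = 13 − 5 = 8 completes the 13 down.
(1,3) = 20 − 15 = 5 completes the 20 across.
(2,1) = 11 − 7 = 4 completes the 11 down.
(2,3) = 17 − 9 = 8 completes the 17 across.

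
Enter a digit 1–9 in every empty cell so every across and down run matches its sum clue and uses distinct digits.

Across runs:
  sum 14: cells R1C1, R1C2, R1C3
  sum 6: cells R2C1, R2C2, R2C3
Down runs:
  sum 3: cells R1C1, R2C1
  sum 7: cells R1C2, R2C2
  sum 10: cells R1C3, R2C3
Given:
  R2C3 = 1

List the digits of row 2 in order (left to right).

6 in 3 cells must be {1,2,3}; 3 in 2 cells must be {1,2}.
R1C3 = 10 − 1 = 9 completes the 10 down.
Given what's placed, R2C1 must be 2 to fit the 6 across and 3 down.
R2C2 = 6 − 3 = 3 completes the 6 across.
R1C1 = 3 − 2 = 1 completes the 3 down.
R1C2 = 14 − 10 = 4 completes the 14 across.

2, 3, 1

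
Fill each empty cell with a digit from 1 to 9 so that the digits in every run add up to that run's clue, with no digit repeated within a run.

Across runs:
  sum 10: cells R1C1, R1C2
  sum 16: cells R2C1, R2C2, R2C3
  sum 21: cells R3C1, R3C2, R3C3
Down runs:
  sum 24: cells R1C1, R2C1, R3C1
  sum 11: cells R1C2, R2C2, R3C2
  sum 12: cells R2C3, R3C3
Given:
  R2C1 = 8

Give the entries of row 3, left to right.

9 7 5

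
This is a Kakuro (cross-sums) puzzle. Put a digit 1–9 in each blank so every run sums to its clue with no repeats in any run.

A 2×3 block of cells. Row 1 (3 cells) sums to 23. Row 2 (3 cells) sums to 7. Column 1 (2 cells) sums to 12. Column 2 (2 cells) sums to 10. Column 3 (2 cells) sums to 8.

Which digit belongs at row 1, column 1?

23 in 3 cells must be {6,8,9}; 7 in 3 cells must be {1,2,4}.
The 23 across and the 8 down share only 6, so (1,3) = 6.
The 7 across and the 12 down share only 4, so (2,1) = 4.
(2,3) = 8 − 6 = 2 completes the 8 down.
(1,1) = 12 − 4 = 8 completes the 12 down.
(1,2) = 23 − 14 = 9 completes the 23 across.
(2,2) = 7 − 6 = 1 completes the 7 across.

8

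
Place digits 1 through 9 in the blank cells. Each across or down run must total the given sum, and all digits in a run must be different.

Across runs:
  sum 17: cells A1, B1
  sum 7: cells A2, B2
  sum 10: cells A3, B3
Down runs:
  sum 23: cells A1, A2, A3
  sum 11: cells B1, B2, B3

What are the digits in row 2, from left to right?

6, 1

17 in 2 cells must be {8,9}; 23 in 3 cells must be {6,8,9}.
The 17 across and the 11 down share only 8, so B1 = 8.
The 7 across and the 23 down share only 6, so A2 = 6.
B2 = 7 − 6 = 1 completes the 7 across.
B3 = 11 − 9 = 2 completes the 11 down.
A1 = 17 − 8 = 9 completes the 17 across.
A3 = 10 − 2 = 8 completes the 10 across.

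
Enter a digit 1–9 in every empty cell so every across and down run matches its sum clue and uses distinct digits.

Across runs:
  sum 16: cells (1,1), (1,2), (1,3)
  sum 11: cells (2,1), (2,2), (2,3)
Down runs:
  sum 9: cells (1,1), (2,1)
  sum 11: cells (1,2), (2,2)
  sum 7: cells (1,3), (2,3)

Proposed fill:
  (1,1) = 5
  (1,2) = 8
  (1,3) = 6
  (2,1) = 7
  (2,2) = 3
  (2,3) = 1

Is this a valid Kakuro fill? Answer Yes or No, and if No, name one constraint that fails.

No — the across run (1,1)–(1,3) sums to 19, not 16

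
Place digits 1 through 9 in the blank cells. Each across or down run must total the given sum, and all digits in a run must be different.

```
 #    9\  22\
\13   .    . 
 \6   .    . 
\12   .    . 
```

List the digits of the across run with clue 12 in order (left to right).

The 6 across and the 22 down share only 5, so R2C2 = 5.
R2C1 = 6 − 5 = 1 completes the 6 across.
Nothing is forced directly, so branch on R1C1, whose candidates are 5 or 6. If R1C1 = 6: then R1C2 would have to be in {7} for the 13 across but in {8,9} for the 22 down — contradiction. So R1C1 = 5.
R1C2 = 13 − 5 = 8 completes the 13 across.
R3C1 = 9 − 6 = 3 completes the 9 down.
R3C2 = 12 − 3 = 9 completes the 12 across.

3 9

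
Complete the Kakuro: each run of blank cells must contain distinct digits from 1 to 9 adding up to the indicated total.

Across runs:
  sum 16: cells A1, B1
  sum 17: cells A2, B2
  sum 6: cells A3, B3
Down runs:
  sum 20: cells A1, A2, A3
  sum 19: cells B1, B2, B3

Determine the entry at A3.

16 in 2 cells must be {7,9}; 17 in 2 cells must be {8,9}.
Nothing is forced directly, so branch on A3, whose candidates are 4 or 5. If A3 = 5: then B3 would have to be in {1} for the 6 across but in {2,3,4,5,6,7,8,9} for the 19 down — contradiction. So A3 = 4.
Given what's placed, A2 must be 9 to fit the 17 across and 20 down.
B2 = 17 − 9 = 8 completes the 17 across.
B3 = 6 − 4 = 2 completes the 6 across.
A1 = 20 − 13 = 7 completes the 20 down.
B1 = 16 − 7 = 9 completes the 16 across.

4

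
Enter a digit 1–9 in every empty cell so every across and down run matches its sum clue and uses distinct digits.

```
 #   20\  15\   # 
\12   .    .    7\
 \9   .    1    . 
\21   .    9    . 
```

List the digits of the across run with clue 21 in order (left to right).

8 9 4

R1C2 = 15 − 10 = 5 completes the 15 down.
R1C1 = 12 − 5 = 7 completes the 12 across.
Given what's placed, R2C1 must be 5 to fit the 9 across and 20 down.
R2C3 = 9 − 6 = 3 completes the 9 across.
R3C1 = 20 − 12 = 8 completes the 20 down.
R3C3 = 21 − 17 = 4 completes the 21 across.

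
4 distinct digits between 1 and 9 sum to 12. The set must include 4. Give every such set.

{1,2,4,5}

4 distinct digits from 1–9 sum between 10 and 30.
Keeping only sets containing 4.
Only one set works: {1,2,4,5}.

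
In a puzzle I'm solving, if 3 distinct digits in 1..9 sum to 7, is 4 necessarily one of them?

The only way to make 7 from 3 distinct digits is {1,2,4}, which contains 4.

Yes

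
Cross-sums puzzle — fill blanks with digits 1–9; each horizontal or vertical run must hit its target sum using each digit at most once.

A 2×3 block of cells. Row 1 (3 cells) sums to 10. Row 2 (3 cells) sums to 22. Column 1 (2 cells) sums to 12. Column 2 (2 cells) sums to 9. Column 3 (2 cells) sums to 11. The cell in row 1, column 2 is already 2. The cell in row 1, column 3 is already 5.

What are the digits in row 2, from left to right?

(1,1) = 10 − 7 = 3 completes the 10 across.
(2,1) = 12 − 3 = 9 completes the 12 down.
(2,2) = 9 − 2 = 7 completes the 9 down.
(2,3) = 22 − 16 = 6 completes the 22 across.

9 7 6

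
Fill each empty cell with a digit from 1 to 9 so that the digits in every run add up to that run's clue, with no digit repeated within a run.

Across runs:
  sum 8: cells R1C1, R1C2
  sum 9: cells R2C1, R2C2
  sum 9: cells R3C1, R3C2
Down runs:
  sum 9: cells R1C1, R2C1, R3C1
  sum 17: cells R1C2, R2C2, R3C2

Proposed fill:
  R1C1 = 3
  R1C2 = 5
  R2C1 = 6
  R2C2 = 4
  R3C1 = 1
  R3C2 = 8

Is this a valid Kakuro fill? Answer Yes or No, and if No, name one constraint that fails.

No — the down run R1C1–R3C1 sums to 10, not 9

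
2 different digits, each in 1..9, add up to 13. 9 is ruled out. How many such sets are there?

2 distinct digits from 1–9 sum between 3 and 17.
Dropping sets that contain 9.
Enumerating: {5,8}, {6,7}.

2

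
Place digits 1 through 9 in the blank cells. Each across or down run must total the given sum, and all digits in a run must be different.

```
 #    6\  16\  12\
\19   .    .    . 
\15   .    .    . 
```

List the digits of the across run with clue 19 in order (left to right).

4 7 8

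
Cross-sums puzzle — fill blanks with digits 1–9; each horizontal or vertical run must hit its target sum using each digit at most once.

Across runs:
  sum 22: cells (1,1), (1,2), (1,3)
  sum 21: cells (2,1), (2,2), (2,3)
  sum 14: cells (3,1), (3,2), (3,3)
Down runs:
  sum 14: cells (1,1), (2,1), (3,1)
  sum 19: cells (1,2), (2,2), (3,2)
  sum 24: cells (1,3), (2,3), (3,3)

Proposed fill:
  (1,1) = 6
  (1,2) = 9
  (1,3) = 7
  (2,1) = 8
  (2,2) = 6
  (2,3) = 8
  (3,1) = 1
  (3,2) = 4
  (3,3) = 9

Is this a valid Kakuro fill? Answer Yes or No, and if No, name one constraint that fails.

No — the across run (2,1)–(2,3) sums to 22, not 21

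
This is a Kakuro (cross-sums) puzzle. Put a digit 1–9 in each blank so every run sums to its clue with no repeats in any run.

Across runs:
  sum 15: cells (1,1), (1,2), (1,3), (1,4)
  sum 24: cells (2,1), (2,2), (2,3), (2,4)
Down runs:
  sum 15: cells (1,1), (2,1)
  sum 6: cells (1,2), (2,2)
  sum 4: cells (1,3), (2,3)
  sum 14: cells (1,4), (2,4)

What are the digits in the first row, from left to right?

7 2 1 5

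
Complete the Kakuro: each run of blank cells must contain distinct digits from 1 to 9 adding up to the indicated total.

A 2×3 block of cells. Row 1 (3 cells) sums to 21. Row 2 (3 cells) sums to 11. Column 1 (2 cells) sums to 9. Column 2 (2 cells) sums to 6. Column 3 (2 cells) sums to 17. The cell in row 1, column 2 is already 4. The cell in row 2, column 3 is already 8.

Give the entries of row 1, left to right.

8 4 9

17 in 2 cells must be {8,9}.
Given what's placed, (1,1) must be 8 to fit the 21 across and 9 down.
(1,3) = 21 − 12 = 9 completes the 21 across.
(2,1) = 9 − 8 = 1 completes the 9 down.
(2,2) = 11 − 9 = 2 completes the 11 across.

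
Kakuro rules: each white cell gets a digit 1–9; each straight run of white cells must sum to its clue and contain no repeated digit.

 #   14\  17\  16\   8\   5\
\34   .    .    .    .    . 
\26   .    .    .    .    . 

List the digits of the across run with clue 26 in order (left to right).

34 in 5 cells must be {4,6,7,8,9}; 17 in 2 cells must be {8,9}; 16 in 2 cells must be {7,9}.
Only 4 fits R1C5 under both its across sum 34 and down sum 5.
R2C5 = 5 − 4 = 1 completes the 5 down.
Nothing is forced directly, so branch on R1C4, whose candidates are 6 or 7. If R1C4 = 7: that forces R1C3 = 9, R2C3 = 7, after which R2C4 would have to be in {3,4,5,6,8,9} for the 26 across but in {1} for the 8 down — contradiction. So R1C4 = 6.
R2C4 = 8 − 6 = 2 completes the 8 down.
R2C3 = 9: the only remaining digit allowed by both the 26 across and the 16 down.
R1C3 = 16 − 9 = 7 completes the 16 down.
Given what's placed, R2C2 must be 8 to fit the 26 across and 17 down.
R1C2 = 17 − 8 = 9 completes the 17 down.
R2C1 = 26 − 20 = 6 completes the 26 across.

6 8 9 2 1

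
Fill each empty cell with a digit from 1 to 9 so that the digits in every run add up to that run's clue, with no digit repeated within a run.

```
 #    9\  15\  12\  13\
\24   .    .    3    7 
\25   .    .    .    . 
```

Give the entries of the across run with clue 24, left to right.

R2C3 = 12 − 3 = 9 completes the 12 down.
R2C4 = 13 − 7 = 6 completes the 13 down.
No cell is forced outright now. R2C2 can only be 7 or 8 (the digits allowed by both its 25 across and its 15 down). If R2C2 = 8: then R1C2 would have to be in {5,6,8,9} for the 24 across but in {7} for the 15 down — contradiction. So R2C2 = 7.
R1C2 = 15 − 7 = 8 completes the 15 down.
R2C1 = 25 − 22 = 3 completes the 25 across.
R1C1 = 24 − 18 = 6 completes the 24 across.

6 8 3 7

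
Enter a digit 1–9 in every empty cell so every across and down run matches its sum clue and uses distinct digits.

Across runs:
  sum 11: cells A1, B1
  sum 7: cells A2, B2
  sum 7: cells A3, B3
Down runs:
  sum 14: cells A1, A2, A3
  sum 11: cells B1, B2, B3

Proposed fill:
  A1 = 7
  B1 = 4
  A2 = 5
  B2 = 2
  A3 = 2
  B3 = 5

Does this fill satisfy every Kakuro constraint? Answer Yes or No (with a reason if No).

Across: 7+4=11; 5+2=7; 2+5=7. Down: 7+5+2=14; 4+2+5=11. No digit repeats within any run.

Yes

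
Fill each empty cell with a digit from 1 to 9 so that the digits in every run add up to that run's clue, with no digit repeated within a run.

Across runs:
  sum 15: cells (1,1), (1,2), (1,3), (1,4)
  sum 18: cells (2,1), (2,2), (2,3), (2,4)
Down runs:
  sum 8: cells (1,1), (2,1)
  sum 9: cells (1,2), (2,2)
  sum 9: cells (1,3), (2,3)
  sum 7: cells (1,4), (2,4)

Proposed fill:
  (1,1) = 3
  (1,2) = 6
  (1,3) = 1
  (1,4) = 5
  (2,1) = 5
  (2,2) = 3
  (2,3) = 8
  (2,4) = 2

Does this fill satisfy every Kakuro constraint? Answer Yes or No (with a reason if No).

Yes

Across: 3+6+1+5=15; 5+3+8+2=18. Down: 3+5=8; 6+3=9; 1+8=9; 5+2=7. No digit repeats within any run.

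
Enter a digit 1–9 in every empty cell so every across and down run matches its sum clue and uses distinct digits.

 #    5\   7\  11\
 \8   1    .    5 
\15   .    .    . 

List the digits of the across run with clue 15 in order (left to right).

R1C2 = 8 − 6 = 2 completes the 8 across.
R2C1 = 5 − 1 = 4 completes the 5 down.
R2C2 = 7 − 2 = 5 completes the 7 down.
R2C3 = 15 − 9 = 6 completes the 15 across.

4 5 6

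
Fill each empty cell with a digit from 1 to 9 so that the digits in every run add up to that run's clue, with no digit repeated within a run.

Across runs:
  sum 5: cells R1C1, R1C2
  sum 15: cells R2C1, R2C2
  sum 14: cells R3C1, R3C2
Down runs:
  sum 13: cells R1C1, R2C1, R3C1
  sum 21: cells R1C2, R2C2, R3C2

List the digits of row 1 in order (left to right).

The 5 across and the 21 down share only 4, so R1C2 = 4.
R1C1 = 5 − 4 = 1 completes the 5 across.
Nothing is forced directly, so branch on R2C2, whose candidates are 8 or 9. If R2C2 = 9: then R2C1 would have to be in {6} for the 15 across but in {3,4,5,7,8,9} for the 13 down — contradiction. So R2C2 = 8.
R2C1 = 15 − 8 = 7 completes the 15 across.
R3C1 = 13 − 8 = 5 completes the 13 down.
R3C2 = 14 − 5 = 9 completes the 14 across.

1 4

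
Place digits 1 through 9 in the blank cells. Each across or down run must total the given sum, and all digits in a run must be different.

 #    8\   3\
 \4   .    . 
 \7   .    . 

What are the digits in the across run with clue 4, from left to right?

3 1

4 in 2 cells must be {1,3}; 3 in 2 cells must be {1,2}.
The 4 across and the 3 down share only 1, so R1C2 = 1.
R2C2 = 3 − 1 = 2 completes the 3 down.
R1C1 = 4 − 1 = 3 completes the 4 across.
R2C1 = 7 − 2 = 5 completes the 7 across.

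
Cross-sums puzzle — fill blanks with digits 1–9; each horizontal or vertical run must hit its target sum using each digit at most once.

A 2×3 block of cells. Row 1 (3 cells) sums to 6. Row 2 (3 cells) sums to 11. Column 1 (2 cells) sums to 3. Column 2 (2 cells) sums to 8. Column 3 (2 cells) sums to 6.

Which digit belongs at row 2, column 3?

4

6 in 3 cells must be {1,2,3}; 3 in 2 cells must be {1,2}.
Nothing is forced directly, so branch on (1,1), whose candidates are 1 or 2. If (1,1) = 2: that forces (1,3) = 1, (2,1) = 1, after which (2,3) would have to be in {2,3,4,6,7,8} for the 11 across but in {5} for the 6 down — contradiction. So (1,1) = 1.
Given what's placed, (1,3) must be 2 to fit the 6 across and 6 down.
(2,1) = 3 − 1 = 2 completes the 3 down.
(2,3) = 6 − 2 = 4 completes the 6 down.
(1,2) = 6 − 3 = 3 completes the 6 across.
(2,2) = 11 − 6 = 5 completes the 11 across.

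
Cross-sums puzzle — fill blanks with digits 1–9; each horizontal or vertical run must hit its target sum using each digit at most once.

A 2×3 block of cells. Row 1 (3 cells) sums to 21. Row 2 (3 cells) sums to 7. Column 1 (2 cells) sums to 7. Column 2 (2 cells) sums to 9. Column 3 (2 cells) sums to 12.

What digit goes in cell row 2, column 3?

7 in 3 cells must be {1,2,4}.
The 7 across and the 12 down share only 4, so (2,3) = 4.
(1,3) = 12 − 4 = 8 completes the 12 down.
Nothing is forced directly, so branch on (1,1), whose candidates are 4 or 6. If (1,1) = 4: then (1,2) would have to be in {9} for the 21 across but in {1,2,3,4,5,6,7,8} for the 9 down — contradiction. So (1,1) = 6.
(1,2) = 21 − 14 = 7 completes the 21 across.
(2,1) = 7 − 6 = 1 completes the 7 down.
(2,2) = 7 − 5 = 2 completes the 7 across.

4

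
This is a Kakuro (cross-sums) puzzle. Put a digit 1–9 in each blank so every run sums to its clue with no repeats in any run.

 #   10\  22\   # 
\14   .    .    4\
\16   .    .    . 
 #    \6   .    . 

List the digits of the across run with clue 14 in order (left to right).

4 in 2 cells must be {1,3}.
The 6 across and the 22 down share only 5, so R3C2 = 5.
R3C3 = 6 − 5 = 1 completes the 6 across.
R2C3 = 4 − 1 = 3 completes the 4 down.
No cell is forced outright now. R1C2 can only be 8 or 9 (the digits allowed by both its 14 across and its 22 down). If R1C2 = 9: then R1C1 would have to be in {5} for the 14 across but in {1,2,3,4,6,7,8,9} for the 10 down — contradiction. So R1C2 = 8.
R1C1 = 14 − 8 = 6 completes the 14 across.
R2C1 = 10 − 6 = 4 completes the 10 down.
R2C2 = 16 − 7 = 9 completes the 16 across.

6 8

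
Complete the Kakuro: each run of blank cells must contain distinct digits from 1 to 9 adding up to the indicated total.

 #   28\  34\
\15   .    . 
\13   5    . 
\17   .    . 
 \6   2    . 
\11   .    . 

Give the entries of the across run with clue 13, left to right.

17 in 2 cells must be {8,9}; 34 in 5 cells must be {4,6,7,8,9}.
R2C2 = 13 − 5 = 8 completes the 13 across.

5 8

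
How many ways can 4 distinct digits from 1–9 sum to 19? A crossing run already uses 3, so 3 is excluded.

6

4 distinct digits from 1–9 sum between 10 and 30.
Dropping sets that contain 3.
Enumerating: {1,2,7,9}, {1,4,5,9}, {1,4,6,8}, {1,5,6,7}, {2,4,5,8}, {2,4,6,7}.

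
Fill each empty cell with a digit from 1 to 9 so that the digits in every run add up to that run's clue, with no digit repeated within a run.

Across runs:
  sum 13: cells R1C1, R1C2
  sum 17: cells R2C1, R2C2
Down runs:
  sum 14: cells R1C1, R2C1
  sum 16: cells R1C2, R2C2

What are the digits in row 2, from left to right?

17 in 2 cells must be {8,9}; 16 in 2 cells must be {7,9}.
The 17 across and the 16 down share only 9, so R2C2 = 9.
R1C2 = 16 − 9 = 7 completes the 16 down.
R2C1 = 17 − 9 = 8 completes the 17 across.
R1C1 = 13 − 7 = 6 completes the 13 across.

8, 9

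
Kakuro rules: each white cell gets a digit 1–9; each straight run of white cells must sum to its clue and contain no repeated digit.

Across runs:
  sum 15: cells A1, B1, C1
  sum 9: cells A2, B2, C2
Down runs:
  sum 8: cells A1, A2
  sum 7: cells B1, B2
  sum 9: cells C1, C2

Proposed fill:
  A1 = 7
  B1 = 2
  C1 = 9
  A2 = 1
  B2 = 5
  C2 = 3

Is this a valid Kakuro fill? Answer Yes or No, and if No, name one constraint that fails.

No — the down run C1–C2 sums to 12, not 9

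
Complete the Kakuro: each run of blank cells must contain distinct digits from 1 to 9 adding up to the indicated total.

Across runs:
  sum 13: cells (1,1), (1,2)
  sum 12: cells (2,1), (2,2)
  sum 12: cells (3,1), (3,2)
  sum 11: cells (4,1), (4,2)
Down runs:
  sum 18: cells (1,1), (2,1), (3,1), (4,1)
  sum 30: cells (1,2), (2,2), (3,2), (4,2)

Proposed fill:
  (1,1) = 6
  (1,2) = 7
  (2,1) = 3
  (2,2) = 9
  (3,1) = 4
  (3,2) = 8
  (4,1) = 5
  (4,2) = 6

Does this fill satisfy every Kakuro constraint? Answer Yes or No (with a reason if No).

Across: 6+7=13; 3+9=12; 4+8=12; 5+6=11. Down: 6+3+4+5=18; 7+9+8+6=30. No digit repeats within any run.

Yes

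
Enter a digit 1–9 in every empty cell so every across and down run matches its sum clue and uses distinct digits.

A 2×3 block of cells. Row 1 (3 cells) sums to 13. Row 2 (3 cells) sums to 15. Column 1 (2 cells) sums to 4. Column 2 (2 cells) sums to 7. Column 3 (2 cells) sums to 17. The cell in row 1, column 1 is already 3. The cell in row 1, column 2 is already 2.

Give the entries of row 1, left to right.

3 2 8

4 in 2 cells must be {1,3}; 17 in 2 cells must be {8,9}.
(1,3) = 13 − 5 = 8 completes the 13 across.
(2,1) = 4 − 3 = 1 completes the 4 down.
(2,2) = 7 − 2 = 5 completes the 7 down.
(2,3) = 15 − 6 = 9 completes the 15 across.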